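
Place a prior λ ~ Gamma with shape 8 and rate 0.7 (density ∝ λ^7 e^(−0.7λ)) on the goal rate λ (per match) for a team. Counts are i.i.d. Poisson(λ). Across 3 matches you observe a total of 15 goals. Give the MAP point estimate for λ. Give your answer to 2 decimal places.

Σxᵢ = 15, n = 3.
Posterior ∝ λ^7e^(−0.7λ) · λ^15e^(−3λ) = λ^22e^(−3.7λ), i.e. Gamma(shape=23, rate=3.7).
The mode of a Gamma(a, b) with a ≥ 1 (shape–rate) is (a−1)/b = 22/3.7 ≈ 5.95.

λ̂_MAP = 5.95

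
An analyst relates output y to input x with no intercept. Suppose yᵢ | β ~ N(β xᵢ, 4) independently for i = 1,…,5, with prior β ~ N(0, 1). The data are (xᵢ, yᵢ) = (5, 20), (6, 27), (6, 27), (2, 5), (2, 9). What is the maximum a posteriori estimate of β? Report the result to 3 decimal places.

β̂_MAP = 4.147

log p(β | y) = −Σ(yᵢ − βxᵢ)²/(2·4) − β²/(2·1) + const.
Setting the derivative to zero: Σxᵢ(yᵢ − βxᵢ)/4 − β/1 = 0, so β = Σxᵢyᵢ / (Σxᵢ² + σ²/τ²).
Σxᵢyᵢ = 5·20 + 6·27 + 6·27 + 2·5 + 2·9 = 452; Σxᵢ² = 105; σ²/τ² = 4.
β̂_MAP = 452 / (105 + 4) = 452/109 ≈ 4.147.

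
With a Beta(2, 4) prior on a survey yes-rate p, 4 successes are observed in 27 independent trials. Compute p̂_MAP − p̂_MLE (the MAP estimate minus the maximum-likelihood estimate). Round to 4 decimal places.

MAP − MLE = 0.0131

Posterior is Beta(6, 27); MAP = (6−1)/(33−2) = 5/31 ≈ 0.16129.
MLE ignores the prior: p̂_MLE = k/n = 4/27 ≈ 0.14815.
Difference = 5/31 − 4/27 = 11/837 ≈ 0.0131.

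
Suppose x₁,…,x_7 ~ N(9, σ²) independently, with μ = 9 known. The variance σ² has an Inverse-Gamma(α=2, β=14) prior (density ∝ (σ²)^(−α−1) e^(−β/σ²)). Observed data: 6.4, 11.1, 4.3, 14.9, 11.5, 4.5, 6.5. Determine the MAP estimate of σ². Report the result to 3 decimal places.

σ̂²_MAP = 9.909

Sum of squared deviations about the known mean: SS = (6.4−9)² + (11.1−9)² + (4.3−9)² + (14.9−9)² + (11.5−9)² + (4.5−9)² + (6.5−9)² = 100.82.
The Normal likelihood contributes (σ²)^(−n/2) exp(−SS/(2σ²)), so the posterior is Inverse-Gamma(α + n/2, β + SS/2) = Inverse-Gamma(5.5, 64.41).
The mode of Inverse-Gamma(a, b) is b/(a+1) = 64.41/6.5 ≈ 9.909.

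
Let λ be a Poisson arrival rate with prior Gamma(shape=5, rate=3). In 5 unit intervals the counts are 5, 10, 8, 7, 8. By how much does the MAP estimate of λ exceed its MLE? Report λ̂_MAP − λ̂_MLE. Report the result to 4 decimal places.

MAP − MLE = -2.3500

Σxᵢ = 38. Posterior is Gamma(43, 8); MAP = (43−1)/8 = 42/8 ≈ 5.25000.
MLE = x̄ = 38/5 ≈ 7.60000.
Difference = 42/8 − 38/5 = -47/20 ≈ -2.3500.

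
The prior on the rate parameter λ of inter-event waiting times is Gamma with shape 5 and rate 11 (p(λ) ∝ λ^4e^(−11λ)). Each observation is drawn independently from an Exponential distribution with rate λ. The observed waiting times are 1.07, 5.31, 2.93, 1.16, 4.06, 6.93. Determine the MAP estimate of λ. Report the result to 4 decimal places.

λ̂_MAP = 0.3081

The Exponential(rate=λ) likelihood is ∝ λ^n e^(−λΣtᵢ). Here n = 6 and Σtᵢ = 1.07 + 5.31 + 2.93 + 1.16 + 4.06 + 6.93 = 21.46.
Posterior ∝ λ^4e^(−11λ) · λ^6e^(−21.46λ) = λ^10e^(−32.46λ), i.e. Gamma(11, 32.46).
Mode = (a−1)/b = 10/32.46 ≈ 0.3081.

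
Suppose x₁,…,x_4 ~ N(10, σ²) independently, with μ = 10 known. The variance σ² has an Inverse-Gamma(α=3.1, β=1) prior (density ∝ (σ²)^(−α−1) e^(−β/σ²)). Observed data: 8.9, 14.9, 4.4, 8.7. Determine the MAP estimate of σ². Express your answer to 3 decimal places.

σ̂²_MAP = 4.940

Sum of squared deviations about the known mean: SS = (8.9−10)² + (14.9−10)² + (4.4−10)² + (8.7−10)² = 58.27.
The Normal likelihood contributes (σ²)^(−n/2) exp(−SS/(2σ²)), so the posterior is Inverse-Gamma(α + n/2, β + SS/2) = Inverse-Gamma(5.1, 30.135).
The mode of Inverse-Gamma(a, b) is b/(a+1) = 30.135/6.1 ≈ 4.940.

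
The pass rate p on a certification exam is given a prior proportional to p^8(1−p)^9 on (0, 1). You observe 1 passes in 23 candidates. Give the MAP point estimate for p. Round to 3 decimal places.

p̂_MAP = 0.225

The prior density ∝ p^8(1−p)^9 is the kernel of Beta(9, 10).
Data: 1 success in 23 trials. The binomial likelihood contributes p(1−p)^22, so the posterior is Beta(9+1, 10+22) = Beta(10, 32).
For Beta(a, b) with a, b > 1 the mode is (a−1)/(a+b−2) = 9/40 ≈ 0.225.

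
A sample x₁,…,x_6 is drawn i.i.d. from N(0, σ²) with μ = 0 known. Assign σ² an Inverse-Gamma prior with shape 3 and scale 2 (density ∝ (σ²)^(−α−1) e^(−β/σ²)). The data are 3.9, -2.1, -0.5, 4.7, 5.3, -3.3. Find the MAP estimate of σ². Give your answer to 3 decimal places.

Sum of squared deviations about the known mean: SS = (3.9−0)² + (-2.1−0)² + (-0.5−0)² + (4.7−0)² + (5.3−0)² + (-3.3−0)² = 80.94.
The Normal likelihood contributes (σ²)^(−n/2) exp(−SS/(2σ²)), so the posterior is Inverse-Gamma(α + n/2, β + SS/2) = Inverse-Gamma(6, 42.47).
The mode of Inverse-Gamma(a, b) is b/(a+1) = 42.47/7 ≈ 6.067.

σ̂²_MAP = 6.067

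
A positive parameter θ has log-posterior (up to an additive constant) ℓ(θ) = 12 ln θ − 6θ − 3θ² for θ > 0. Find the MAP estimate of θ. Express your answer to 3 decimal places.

ℓ'(θ) = 12/θ − 6 − 6θ. Setting this to zero and multiplying by θ: 6θ² + 6θ − 12 = 0.
θ = (−6 + √(6² + 4·6·12)) / (2·6) = (−6 + √324) / 12 = (−6 + 18)/12 = 1.
ℓ''(θ) = −12/θ² − 6 < 0, confirming a maximum.

θ̂_MAP = 1.000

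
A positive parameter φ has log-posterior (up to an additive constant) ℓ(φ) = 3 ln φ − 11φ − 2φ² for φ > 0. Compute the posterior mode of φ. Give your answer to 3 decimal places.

ℓ'(φ) = 3/φ − 11 − 4φ. Setting this to zero and multiplying by φ: 4φ² + 11φ − 3 = 0.
φ = (−11 + √(11² + 4·4·3)) / (2·4) = (−11 + √169) / 8 = (−11 + 13)/8 = 1/4.
ℓ''(φ) = −3/φ² − 4 < 0, confirming a maximum.

φ̂_MAP = 0.250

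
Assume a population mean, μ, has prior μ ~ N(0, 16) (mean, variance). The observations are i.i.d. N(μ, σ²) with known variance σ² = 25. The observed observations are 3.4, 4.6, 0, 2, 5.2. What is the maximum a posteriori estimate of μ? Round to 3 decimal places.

n = 5; x̄ = (3.4 + 4.6 + 0 + 2 + 5.2)/5 = 15.2/5 = 3.04.
For a Normal prior and Normal likelihood with known variance, the posterior is Normal; its mode equals its mean, the precision-weighted average.
Prior precision 1/σ₀² = 1/16 = 0.0625; data precision n/σ² = 5/25 = 0.2.
μ̂ = (0.0625·0 + 0.2·3.04) / (0.0625 + 0.2) = 0.608/0.2625 = 1216/525 ≈ 2.316.

μ̂_MAP = 2.316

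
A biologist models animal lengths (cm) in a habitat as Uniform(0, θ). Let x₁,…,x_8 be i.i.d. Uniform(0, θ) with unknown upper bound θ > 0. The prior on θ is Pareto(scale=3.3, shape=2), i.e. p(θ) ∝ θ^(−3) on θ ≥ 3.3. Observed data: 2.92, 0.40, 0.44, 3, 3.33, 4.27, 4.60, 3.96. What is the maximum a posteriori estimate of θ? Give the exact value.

The Uniform(0, θ) likelihood is θ^(−n) for θ ≥ max(xᵢ), zero otherwise. Here max(xᵢ) = 4.60.
Posterior ∝ θ^(−3) · θ^(−8) = θ^(−11) on θ ≥ max(3.3, 4.60) = 4.60.
This density is strictly decreasing in θ, so the posterior mode lies at the lower boundary of the support.

θ̂_MAP = 4.60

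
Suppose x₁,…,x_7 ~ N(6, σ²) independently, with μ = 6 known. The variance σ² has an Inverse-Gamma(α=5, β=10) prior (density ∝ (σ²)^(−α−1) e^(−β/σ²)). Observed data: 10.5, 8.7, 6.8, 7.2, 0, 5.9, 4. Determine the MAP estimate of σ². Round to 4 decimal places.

σ̂²_MAP = 4.7174

Sum of squared deviations about the known mean: SS = (10.5−6)² + (8.7−6)² + (6.8−6)² + (7.2−6)² + (0−6)² + (5.9−6)² + (4−6)² = 69.63.
The Normal likelihood contributes (σ²)^(−n/2) exp(−SS/(2σ²)), so the posterior is Inverse-Gamma(α + n/2, β + SS/2) = Inverse-Gamma(8.5, 44.815).
The mode of Inverse-Gamma(a, b) is b/(a+1) = 44.815/9.5 ≈ 4.7174.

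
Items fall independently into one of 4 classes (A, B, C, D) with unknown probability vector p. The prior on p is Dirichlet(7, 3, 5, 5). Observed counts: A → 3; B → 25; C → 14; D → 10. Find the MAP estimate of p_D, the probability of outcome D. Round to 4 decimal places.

The posterior is Dirichlet(αᵢ + nᵢ) = Dirichlet(10, 28, 19, 15).
For a Dirichlet(a₁,…,a_K) with all aᵢ > 1, the mode has j-th component (aⱼ − 1)/(Σaᵢ − K).
Here Σaᵢ = 72 and K = 4, so p_D = (15 − 1)/(72 − 4) = 14/68 ≈ 0.2059.

MAP estimate of p_D = 0.2059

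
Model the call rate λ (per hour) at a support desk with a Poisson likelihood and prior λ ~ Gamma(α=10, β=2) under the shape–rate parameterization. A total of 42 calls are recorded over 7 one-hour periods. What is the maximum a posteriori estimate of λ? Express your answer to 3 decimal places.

λ̂_MAP = 5.667

Σxᵢ = 42, n = 7.
Posterior ∝ λ^9e^(−2λ) · λ^42e^(−7λ) = λ^51e^(−9λ), i.e. Gamma(shape=52, rate=9).
The mode of a Gamma(a, b) with a ≥ 1 (shape–rate) is (a−1)/b = 51/9 ≈ 5.667.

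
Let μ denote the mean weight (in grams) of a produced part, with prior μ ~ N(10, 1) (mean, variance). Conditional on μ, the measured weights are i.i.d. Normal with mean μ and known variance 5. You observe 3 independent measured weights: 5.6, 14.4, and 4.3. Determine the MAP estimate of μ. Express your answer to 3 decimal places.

n = 3; x̄ = (5.6 + 14.4 + 4.3)/3 = 24.3/3 = 8.1.
For a Normal prior and Normal likelihood with known variance, the posterior is Normal; its mode equals its mean, the precision-weighted average.
Prior precision 1/σ₀² = 1/1 = 1; data precision n/σ² = 3/5 = 0.6.
μ̂ = (1·10 + 0.6·8.1) / (1 + 0.6) = 14.86/1.6 = 9.2875 ≈ 9.288.

μ̂_MAP = 9.288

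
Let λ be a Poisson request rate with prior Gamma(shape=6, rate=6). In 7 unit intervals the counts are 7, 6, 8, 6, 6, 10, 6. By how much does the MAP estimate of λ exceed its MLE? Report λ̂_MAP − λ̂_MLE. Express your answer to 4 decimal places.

MAP − MLE = -2.8462

Σxᵢ = 49. Posterior is Gamma(55, 13); MAP = (55−1)/13 = 54/13 ≈ 4.15385.
MLE = x̄ = 49/7 ≈ 7.00000.
Difference = 54/13 − 49/7 = -37/13 ≈ -2.8462.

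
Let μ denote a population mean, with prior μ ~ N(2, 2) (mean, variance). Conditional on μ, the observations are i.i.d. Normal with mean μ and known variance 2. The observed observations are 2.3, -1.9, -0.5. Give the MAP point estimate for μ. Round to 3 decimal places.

μ̂_MAP = 0.475

n = 3; x̄ = (2.3 + (-1.9) + (-0.5))/3 = -0.1/3 = -1/30 ≈ -0.0333.
For a Normal prior and Normal likelihood with known variance, the posterior is Normal; its mode equals its mean, the precision-weighted average.
Prior precision 1/σ₀² = 1/2 = 0.5; data precision n/σ² = 3/2 = 1.5.
μ̂ = (0.5·2 + 1.5·(-1/30)) / (0.5 + 1.5) = 0.95/2 = 0.475.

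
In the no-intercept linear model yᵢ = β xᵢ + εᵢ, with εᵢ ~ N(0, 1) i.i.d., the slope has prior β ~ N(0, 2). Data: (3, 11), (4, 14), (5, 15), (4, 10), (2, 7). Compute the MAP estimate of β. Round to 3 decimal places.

log p(β | y) = −Σ(yᵢ − βxᵢ)²/(2·1) − β²/(2·2) + const.
Setting the derivative to zero: Σxᵢ(yᵢ − βxᵢ)/1 − β/2 = 0, so β = Σxᵢyᵢ / (Σxᵢ² + σ²/τ²).
Σxᵢyᵢ = 3·11 + 4·14 + 5·15 + 4·10 + 2·7 = 218; Σxᵢ² = 70; σ²/τ² = 0.5.
β̂_MAP = 218 / (70 + 0.5) = 218/70.5 ≈ 3.092.

β̂_MAP = 3.092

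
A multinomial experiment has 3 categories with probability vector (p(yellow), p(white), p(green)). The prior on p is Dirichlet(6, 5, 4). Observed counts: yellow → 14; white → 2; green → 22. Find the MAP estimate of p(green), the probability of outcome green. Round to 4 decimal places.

The posterior is Dirichlet(αᵢ + nᵢ) = Dirichlet(20, 7, 26).
For a Dirichlet(a₁,…,a_K) with all aᵢ > 1, the mode has j-th component (aⱼ − 1)/(Σaᵢ − K).
Here Σaᵢ = 53 and K = 3, so p(green) = (26 − 1)/(53 − 3) = 25/50 ≈ 0.5000.

MAP estimate of p(green) = 0.5000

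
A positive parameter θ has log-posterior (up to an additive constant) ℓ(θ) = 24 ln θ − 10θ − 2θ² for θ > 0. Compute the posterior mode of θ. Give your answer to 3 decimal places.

θ̂_MAP = 1.500

ℓ'(θ) = 24/θ − 10 − 4θ. Setting this to zero and multiplying by θ: 4θ² + 10θ − 24 = 0.
θ = (−10 + √(10² + 4·4·24)) / (2·4) = (−10 + √484) / 8 = (−10 + 22)/8 = 3/2.
ℓ''(θ) = −24/θ² − 4 < 0, confirming a maximum.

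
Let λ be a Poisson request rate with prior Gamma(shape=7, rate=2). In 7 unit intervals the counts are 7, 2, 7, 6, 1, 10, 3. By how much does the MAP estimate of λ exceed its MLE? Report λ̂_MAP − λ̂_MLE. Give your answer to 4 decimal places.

Σxᵢ = 36. Posterior is Gamma(43, 9); MAP = (43−1)/9 = 42/9 ≈ 4.66667.
MLE = x̄ = 36/7 ≈ 5.14286.
Difference = 42/9 − 36/7 = -10/21 ≈ -0.4762.

MAP − MLE = -0.4762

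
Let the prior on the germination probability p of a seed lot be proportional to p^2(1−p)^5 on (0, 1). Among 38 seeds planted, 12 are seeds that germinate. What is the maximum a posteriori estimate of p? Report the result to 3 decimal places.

The prior density ∝ p^2(1−p)^5 is the kernel of Beta(3, 6).
Data: 12 successes in 38 trials. The binomial likelihood contributes p^12(1−p)^26, so the posterior is Beta(3+12, 6+26) = Beta(15, 32).
For Beta(a, b) with a, b > 1 the mode is (a−1)/(a+b−2) = 14/45 ≈ 0.311.

p̂_MAP = 0.311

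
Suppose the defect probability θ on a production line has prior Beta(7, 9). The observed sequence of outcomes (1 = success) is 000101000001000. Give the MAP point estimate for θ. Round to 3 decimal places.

θ̂_MAP = 0.310

Prior: Beta(7, 9).
Data: 3 successes in 15 trials (from the sequence). The binomial likelihood contributes θ^3(1−θ)^12, so the posterior is Beta(7+3, 9+12) = Beta(10, 21).
For Beta(a, b) with a, b > 1 the mode is (a−1)/(a+b−2) = 9/29 ≈ 0.310.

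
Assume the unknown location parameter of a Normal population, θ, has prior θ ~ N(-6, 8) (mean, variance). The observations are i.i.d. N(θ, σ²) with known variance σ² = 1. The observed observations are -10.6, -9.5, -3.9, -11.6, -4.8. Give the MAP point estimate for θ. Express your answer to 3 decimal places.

θ̂_MAP = -8.029

n = 5; x̄ = ((-10.6) + (-9.5) + (-3.9) + (-11.6) + (-4.8))/5 = -40.4/5 = -8.08.
For a Normal prior and Normal likelihood with known variance, the posterior is Normal; its mode equals its mean, the precision-weighted average.
Prior precision 1/σ₀² = 1/8 = 0.125; data precision n/σ² = 5/1 = 5.
θ̂ = (0.125·(-6) + 5·(-8.08)) / (0.125 + 5) = (-41.15)/5.125 = -1646/205 ≈ -8.029.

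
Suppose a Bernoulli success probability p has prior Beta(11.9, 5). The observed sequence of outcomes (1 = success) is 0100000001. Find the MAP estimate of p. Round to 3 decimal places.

Prior: Beta(11.9, 5).
Data: 2 successes in 10 trials (from the sequence). The binomial likelihood contributes p^2(1−p)^8, so the posterior is Beta(11.9+2, 5+8) = Beta(13.9, 13).
For Beta(a, b) with a, b > 1 the mode is (a−1)/(a+b−2) = 12.9/24.9 ≈ 0.518.

p̂_MAP = 0.518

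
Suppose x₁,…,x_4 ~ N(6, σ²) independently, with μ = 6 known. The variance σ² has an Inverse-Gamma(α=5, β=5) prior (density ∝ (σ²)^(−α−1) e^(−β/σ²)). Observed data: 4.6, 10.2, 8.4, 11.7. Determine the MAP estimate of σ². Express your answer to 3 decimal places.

Sum of squared deviations about the known mean: SS = (4.6−6)² + (10.2−6)² + (8.4−6)² + (11.7−6)² = 57.85.
The Normal likelihood contributes (σ²)^(−n/2) exp(−SS/(2σ²)), so the posterior is Inverse-Gamma(α + n/2, β + SS/2) = Inverse-Gamma(7, 33.925).
The mode of Inverse-Gamma(a, b) is b/(a+1) = 33.925/8 ≈ 4.241.

σ̂²_MAP = 4.241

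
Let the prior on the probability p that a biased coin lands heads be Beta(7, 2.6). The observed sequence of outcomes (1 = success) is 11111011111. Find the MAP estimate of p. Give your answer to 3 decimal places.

p̂_MAP = 0.860

Prior: Beta(7, 2.6).
Data: 10 successes in 11 trials (from the sequence). The binomial likelihood contributes p^10(1−p)^1, so the posterior is Beta(7+10, 2.6+1) = Beta(17, 3.6).
For Beta(a, b) with a, b > 1 the mode is (a−1)/(a+b−2) = 16/18.6 ≈ 0.860.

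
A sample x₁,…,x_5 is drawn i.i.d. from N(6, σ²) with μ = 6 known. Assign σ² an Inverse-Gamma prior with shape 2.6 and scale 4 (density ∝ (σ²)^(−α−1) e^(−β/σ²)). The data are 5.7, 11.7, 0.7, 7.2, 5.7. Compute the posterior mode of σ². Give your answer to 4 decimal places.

σ̂²_MAP = 5.7541

Sum of squared deviations about the known mean: SS = (5.7−6)² + (11.7−6)² + (0.7−6)² + (7.2−6)² + (5.7−6)² = 62.2.
The Normal likelihood contributes (σ²)^(−n/2) exp(−SS/(2σ²)), so the posterior is Inverse-Gamma(α + n/2, β + SS/2) = Inverse-Gamma(5.1, 35.1).
The mode of Inverse-Gamma(a, b) is b/(a+1) = 35.1/6.1 ≈ 5.7541.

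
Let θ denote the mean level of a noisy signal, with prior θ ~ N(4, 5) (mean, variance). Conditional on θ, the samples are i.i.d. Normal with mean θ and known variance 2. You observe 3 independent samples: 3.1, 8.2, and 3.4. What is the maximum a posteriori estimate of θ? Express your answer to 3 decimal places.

θ̂_MAP = 4.794

n = 3; x̄ = (3.1 + 8.2 + 3.4)/3 = 14.7/3 = 4.9.
For a Normal prior and Normal likelihood with known variance, the posterior is Normal; its mode equals its mean, the precision-weighted average.
Prior precision 1/σ₀² = 1/5 = 0.2; data precision n/σ² = 3/2 = 1.5.
θ̂ = (0.2·4 + 1.5·4.9) / (0.2 + 1.5) = 8.15/1.7 = 163/34 ≈ 4.794.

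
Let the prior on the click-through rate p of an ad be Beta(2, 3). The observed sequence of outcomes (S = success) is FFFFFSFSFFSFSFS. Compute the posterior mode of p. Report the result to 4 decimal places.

Prior: Beta(2, 3).
Data: 5 successes in 15 trials (from the sequence). The binomial likelihood contributes p^5(1−p)^10, so the posterior is Beta(2+5, 3+10) = Beta(7, 13).
For Beta(a, b) with a, b > 1 the mode is (a−1)/(a+b−2) = 6/18 ≈ 0.3333.

p̂_MAP = 0.3333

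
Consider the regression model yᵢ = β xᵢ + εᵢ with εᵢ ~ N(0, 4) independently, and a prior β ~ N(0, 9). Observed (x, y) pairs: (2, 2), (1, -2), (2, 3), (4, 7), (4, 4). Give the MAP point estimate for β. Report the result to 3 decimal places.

β̂_MAP = 1.255

log p(β | y) = −Σ(yᵢ − βxᵢ)²/(2·4) − β²/(2·9) + const.
Setting the derivative to zero: Σxᵢ(yᵢ − βxᵢ)/4 − β/9 = 0, so β = Σxᵢyᵢ / (Σxᵢ² + σ²/τ²).
Σxᵢyᵢ = 2·2 + 1·(-2) + 2·3 + 4·7 + 4·4 = 52; Σxᵢ² = 41; σ²/τ² = 4/9.
β̂_MAP = 52 / (41 + 4/9) = 52/(373/9) = 468/373 ≈ 1.255.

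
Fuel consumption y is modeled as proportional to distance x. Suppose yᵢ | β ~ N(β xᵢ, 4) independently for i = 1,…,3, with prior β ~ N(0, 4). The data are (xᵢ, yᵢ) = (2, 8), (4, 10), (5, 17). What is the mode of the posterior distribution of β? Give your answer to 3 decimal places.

log p(β | y) = −Σ(yᵢ − βxᵢ)²/(2·4) − β²/(2·4) + const.
Setting the derivative to zero: Σxᵢ(yᵢ − βxᵢ)/4 − β/4 = 0, so β = Σxᵢyᵢ / (Σxᵢ² + σ²/τ²).
Σxᵢyᵢ = 2·8 + 4·10 + 5·17 = 141; Σxᵢ² = 45; σ²/τ² = 1.
β̂_MAP = 141 / (45 + 1) = 141/46 ≈ 3.065.

β̂_MAP = 3.065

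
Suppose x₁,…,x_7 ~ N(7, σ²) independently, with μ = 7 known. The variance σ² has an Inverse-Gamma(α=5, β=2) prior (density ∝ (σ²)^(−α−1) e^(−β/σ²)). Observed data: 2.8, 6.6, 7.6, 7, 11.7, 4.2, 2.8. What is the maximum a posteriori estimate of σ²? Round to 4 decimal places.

Sum of squared deviations about the known mean: SS = (2.8−7)² + (6.6−7)² + (7.6−7)² + (7−7)² + (11.7−7)² + (4.2−7)² + (2.8−7)² = 65.73.
The Normal likelihood contributes (σ²)^(−n/2) exp(−SS/(2σ²)), so the posterior is Inverse-Gamma(α + n/2, β + SS/2) = Inverse-Gamma(8.5, 34.865).
The mode of Inverse-Gamma(a, b) is b/(a+1) = 34.865/9.5 ≈ 3.6700.

σ̂²_MAP = 3.6700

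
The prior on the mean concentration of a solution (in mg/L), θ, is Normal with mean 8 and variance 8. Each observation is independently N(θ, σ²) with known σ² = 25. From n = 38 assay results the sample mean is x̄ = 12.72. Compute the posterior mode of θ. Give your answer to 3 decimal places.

θ̂_MAP = 12.361

n = 38, x̄ = 12.72.
For a Normal prior and Normal likelihood with known variance, the posterior is Normal; its mode equals its mean, the precision-weighted average.
Prior precision 1/σ₀² = 1/8 = 0.125; data precision n/σ² = 38/25 = 1.52.
θ̂ = (0.125·8 + 1.52·12.72) / (0.125 + 1.52) = 20.3344/1.645 = 101672/8225 ≈ 12.361.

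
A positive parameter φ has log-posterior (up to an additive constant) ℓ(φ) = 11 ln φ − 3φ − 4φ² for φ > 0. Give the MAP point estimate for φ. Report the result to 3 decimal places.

ℓ'(φ) = 11/φ − 3 − 8φ. Setting this to zero and multiplying by φ: 8φ² + 3φ − 11 = 0.
φ = (−3 + √(3² + 4·8·11)) / (2·8) = (−3 + √361) / 16 = (−3 + 19)/16 = 1.
ℓ''(φ) = −11/φ² − 8 < 0, confirming a maximum.

φ̂_MAP = 1.000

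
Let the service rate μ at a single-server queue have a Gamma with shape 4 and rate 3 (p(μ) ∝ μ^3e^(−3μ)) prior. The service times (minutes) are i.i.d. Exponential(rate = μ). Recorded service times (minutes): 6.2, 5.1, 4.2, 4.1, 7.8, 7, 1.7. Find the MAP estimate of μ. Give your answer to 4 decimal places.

The Exponential(rate=μ) likelihood is ∝ μ^n e^(−μΣtᵢ). Here n = 7 and Σtᵢ = 6.2 + 5.1 + 4.2 + 4.1 + 7.8 + 7 + 1.7 = 36.1.
Posterior ∝ μ^3e^(−3μ) · μ^7e^(−36.1μ) = μ^10e^(−39.1μ), i.e. Gamma(11, 39.1).
Mode = (a−1)/b = 10/39.1 ≈ 0.2558.

μ̂_MAP = 0.2558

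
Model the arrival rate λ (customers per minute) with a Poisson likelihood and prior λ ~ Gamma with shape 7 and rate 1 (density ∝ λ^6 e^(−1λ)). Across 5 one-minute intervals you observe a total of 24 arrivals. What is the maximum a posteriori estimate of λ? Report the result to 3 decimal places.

Σxᵢ = 24, n = 5.
Posterior ∝ λ^6e^(−1λ) · λ^24e^(−5λ) = λ^30e^(−6λ), i.e. Gamma(shape=31, rate=6).
The mode of a Gamma(a, b) with a ≥ 1 (shape–rate) is (a−1)/b = 30/6 ≈ 5.000.

λ̂_MAP = 5.000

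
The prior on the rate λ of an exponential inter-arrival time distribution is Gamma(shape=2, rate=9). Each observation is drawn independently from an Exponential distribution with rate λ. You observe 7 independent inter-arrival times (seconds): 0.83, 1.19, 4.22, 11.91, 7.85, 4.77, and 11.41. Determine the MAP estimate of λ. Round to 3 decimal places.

The Exponential(rate=λ) likelihood is ∝ λ^n e^(−λΣtᵢ). Here n = 7 and Σtᵢ = 0.83 + 1.19 + 4.22 + 11.91 + 7.85 + 4.77 + 11.41 = 42.18.
Posterior ∝ λe^(−9λ) · λ^7e^(−42.18λ) = λ^8e^(−51.18λ), i.e. Gamma(9, 51.18).
Mode = (a−1)/b = 8/51.18 ≈ 0.156.

λ̂_MAP = 0.156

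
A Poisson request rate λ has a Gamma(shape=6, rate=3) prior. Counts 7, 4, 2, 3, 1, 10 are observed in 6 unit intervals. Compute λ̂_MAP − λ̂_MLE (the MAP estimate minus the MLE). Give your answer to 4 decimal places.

MAP − MLE = -0.9444

Σxᵢ = 27. Posterior is Gamma(33, 9); MAP = (33−1)/9 = 32/9 ≈ 3.55556.
MLE = x̄ = 27/6 ≈ 4.50000.
Difference = 32/9 − 27/6 = -17/18 ≈ -0.9444.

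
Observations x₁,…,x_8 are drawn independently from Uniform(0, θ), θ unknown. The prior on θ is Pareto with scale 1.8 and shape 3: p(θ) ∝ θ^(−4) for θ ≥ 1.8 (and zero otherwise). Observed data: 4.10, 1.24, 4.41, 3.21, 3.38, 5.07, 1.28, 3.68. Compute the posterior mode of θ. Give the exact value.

The Uniform(0, θ) likelihood is θ^(−n) for θ ≥ max(xᵢ), zero otherwise. Here max(xᵢ) = 5.07.
Posterior ∝ θ^(−4) · θ^(−8) = θ^(−12) on θ ≥ max(1.8, 5.07) = 5.07.
This density is strictly decreasing in θ, so the posterior mode lies at the lower boundary of the support.

θ̂_MAP = 5.07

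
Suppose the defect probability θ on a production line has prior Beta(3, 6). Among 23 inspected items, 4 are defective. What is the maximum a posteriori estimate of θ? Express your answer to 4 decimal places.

Prior: Beta(3, 6).
Data: 4 successes in 23 trials. The binomial likelihood contributes θ^4(1−θ)^19, so the posterior is Beta(3+4, 6+19) = Beta(7, 25).
For Beta(a, b) with a, b > 1 the mode is (a−1)/(a+b−2) = 6/30 ≈ 0.2000.

θ̂_MAP = 0.2000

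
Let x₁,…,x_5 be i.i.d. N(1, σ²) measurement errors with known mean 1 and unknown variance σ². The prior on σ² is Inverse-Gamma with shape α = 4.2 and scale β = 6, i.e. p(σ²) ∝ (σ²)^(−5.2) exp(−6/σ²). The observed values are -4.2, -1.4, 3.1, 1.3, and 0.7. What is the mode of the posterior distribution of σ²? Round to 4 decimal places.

σ̂²_MAP = 3.2071

Sum of squared deviations about the known mean: SS = (-4.2−1)² + (-1.4−1)² + (3.1−1)² + (1.3−1)² + (0.7−1)² = 37.39.
The Normal likelihood contributes (σ²)^(−n/2) exp(−SS/(2σ²)), so the posterior is Inverse-Gamma(α + n/2, β + SS/2) = Inverse-Gamma(6.7, 24.695).
The mode of Inverse-Gamma(a, b) is b/(a+1) = 24.695/7.7 ≈ 3.2071.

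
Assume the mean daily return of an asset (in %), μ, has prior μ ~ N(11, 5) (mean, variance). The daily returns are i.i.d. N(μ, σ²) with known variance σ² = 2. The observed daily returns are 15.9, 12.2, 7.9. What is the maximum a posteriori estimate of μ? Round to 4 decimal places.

n = 3; x̄ = (15.9 + 12.2 + 7.9)/3 = 36/3 = 12.
For a Normal prior and Normal likelihood with known variance, the posterior is Normal; its mode equals its mean, the precision-weighted average.
Prior precision 1/σ₀² = 1/5 = 0.2; data precision n/σ² = 3/2 = 1.5.
μ̂ = (0.2·11 + 1.5·12) / (0.2 + 1.5) = 20.2/1.7 = 202/17 ≈ 11.8824.

μ̂_MAP = 11.8824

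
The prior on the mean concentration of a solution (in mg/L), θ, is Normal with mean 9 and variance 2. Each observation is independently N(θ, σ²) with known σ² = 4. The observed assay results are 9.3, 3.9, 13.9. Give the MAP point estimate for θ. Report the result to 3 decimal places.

n = 3; x̄ = (9.3 + 3.9 + 13.9)/3 = 27.1/3 = 271/30 ≈ 9.0333.
For a Normal prior and Normal likelihood with known variance, the posterior is Normal; its mode equals its mean, the precision-weighted average.
Prior precision 1/σ₀² = 1/2 = 0.5; data precision n/σ² = 3/4 = 0.75.
θ̂ = (0.5·9 + 0.75·(271/30)) / (0.5 + 0.75) = 11.275/1.25 = 9.020.

θ̂_MAP = 9.020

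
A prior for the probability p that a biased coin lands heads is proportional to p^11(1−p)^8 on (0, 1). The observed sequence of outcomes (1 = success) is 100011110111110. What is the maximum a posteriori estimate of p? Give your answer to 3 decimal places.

p̂_MAP = 0.618

The prior density ∝ p^11(1−p)^8 is the kernel of Beta(12, 9).
Data: 10 successes in 15 trials (from the sequence). The binomial likelihood contributes p^10(1−p)^5, so the posterior is Beta(12+10, 9+5) = Beta(22, 14).
For Beta(a, b) with a, b > 1 the mode is (a−1)/(a+b−2) = 21/34 ≈ 0.618.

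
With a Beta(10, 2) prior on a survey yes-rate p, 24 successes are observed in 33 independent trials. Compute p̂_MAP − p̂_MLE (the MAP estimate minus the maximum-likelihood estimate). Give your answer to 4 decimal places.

MAP − MLE = 0.0402

Posterior is Beta(34, 11); MAP = (34−1)/(45−2) = 33/43 ≈ 0.76744.
MLE ignores the prior: p̂_MLE = k/n = 24/33 ≈ 0.72727.
Difference = 33/43 − 24/33 = 19/473 ≈ 0.0402.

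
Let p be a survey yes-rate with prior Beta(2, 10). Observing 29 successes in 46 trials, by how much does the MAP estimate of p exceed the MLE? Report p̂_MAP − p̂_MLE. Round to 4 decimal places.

Posterior is Beta(31, 27); MAP = (31−1)/(58−2) = 30/56 ≈ 0.53571.
MLE ignores the prior: p̂_MLE = k/n = 29/46 ≈ 0.63043.
Difference = 30/56 − 29/46 = -61/644 ≈ -0.0947.

MAP − MLE = -0.0947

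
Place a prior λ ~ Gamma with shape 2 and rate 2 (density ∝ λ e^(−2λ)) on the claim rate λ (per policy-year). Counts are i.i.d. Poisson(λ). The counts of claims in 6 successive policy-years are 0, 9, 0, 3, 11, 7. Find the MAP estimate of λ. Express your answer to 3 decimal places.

λ̂_MAP = 3.875

Σxᵢ = 0+9+0+3+11+7 = 30, with n = 6.
Posterior ∝ λe^(−2λ) · λ^30e^(−6λ) = λ^31e^(−8λ), i.e. Gamma(shape=32, rate=8).
The mode of a Gamma(a, b) with a ≥ 1 (shape–rate) is (a−1)/b = 31/8 ≈ 3.875.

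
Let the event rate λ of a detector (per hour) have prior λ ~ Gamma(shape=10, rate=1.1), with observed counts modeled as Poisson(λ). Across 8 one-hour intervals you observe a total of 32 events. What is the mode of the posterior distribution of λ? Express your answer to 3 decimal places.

Σxᵢ = 32, n = 8.
Posterior ∝ λ^9e^(−1.1λ) · λ^32e^(−8λ) = λ^41e^(−9.1λ), i.e. Gamma(shape=42, rate=9.1).
The mode of a Gamma(a, b) with a ≥ 1 (shape–rate) is (a−1)/b = 41/9.1 ≈ 4.505.

λ̂_MAP = 4.505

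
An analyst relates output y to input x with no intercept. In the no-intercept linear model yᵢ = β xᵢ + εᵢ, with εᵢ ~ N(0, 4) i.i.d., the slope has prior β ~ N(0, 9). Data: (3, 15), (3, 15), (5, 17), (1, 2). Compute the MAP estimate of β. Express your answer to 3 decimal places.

β̂_MAP = 3.983

log p(β | y) = −Σ(yᵢ − βxᵢ)²/(2·4) − β²/(2·9) + const.
Setting the derivative to zero: Σxᵢ(yᵢ − βxᵢ)/4 − β/9 = 0, so β = Σxᵢyᵢ / (Σxᵢ² + σ²/τ²).
Σxᵢyᵢ = 3·15 + 3·15 + 5·17 + 1·2 = 177; Σxᵢ² = 44; σ²/τ² = 4/9.
β̂_MAP = 177 / (44 + 4/9) = 177/(400/9) = 1593/400 ≈ 3.983.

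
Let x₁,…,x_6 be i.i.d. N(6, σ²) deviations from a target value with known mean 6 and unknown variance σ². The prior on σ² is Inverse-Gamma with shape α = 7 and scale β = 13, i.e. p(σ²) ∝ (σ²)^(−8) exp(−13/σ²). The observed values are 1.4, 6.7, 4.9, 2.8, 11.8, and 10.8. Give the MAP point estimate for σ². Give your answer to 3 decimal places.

Sum of squared deviations about the known mean: SS = (1.4−6)² + (6.7−6)² + (4.9−6)² + (2.8−6)² + (11.8−6)² + (10.8−6)² = 89.78.
The Normal likelihood contributes (σ²)^(−n/2) exp(−SS/(2σ²)), so the posterior is Inverse-Gamma(α + n/2, β + SS/2) = Inverse-Gamma(10, 57.89).
The mode of Inverse-Gamma(a, b) is b/(a+1) = 57.89/11 ≈ 5.263.

σ̂²_MAP = 5.263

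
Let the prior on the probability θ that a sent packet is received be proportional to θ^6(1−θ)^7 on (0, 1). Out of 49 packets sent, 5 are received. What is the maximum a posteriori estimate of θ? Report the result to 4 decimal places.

The prior density ∝ θ^6(1−θ)^7 is the kernel of Beta(7, 8).
Data: 5 successes in 49 trials. The binomial likelihood contributes θ^5(1−θ)^44, so the posterior is Beta(7+5, 8+44) = Beta(12, 52).
For Beta(a, b) with a, b > 1 the mode is (a−1)/(a+b−2) = 11/62 ≈ 0.1774.

θ̂_MAP = 0.1774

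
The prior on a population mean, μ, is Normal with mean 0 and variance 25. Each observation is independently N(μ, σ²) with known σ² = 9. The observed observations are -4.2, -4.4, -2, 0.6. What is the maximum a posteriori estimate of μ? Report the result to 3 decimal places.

μ̂_MAP = -2.294

n = 4; x̄ = ((-4.2) + (-4.4) + (-2) + 0.6)/4 = -10/4 = -2.5.
For a Normal prior and Normal likelihood with known variance, the posterior is Normal; its mode equals its mean, the precision-weighted average.
Prior precision 1/σ₀² = 1/25 = 0.04; data precision n/σ² = 4/9.
μ̂ = (0.04·0 + (4/9)·(-2.5)) / (0.04 + 4/9) = (-10/9)/(109/225) = -250/109 ≈ -2.294.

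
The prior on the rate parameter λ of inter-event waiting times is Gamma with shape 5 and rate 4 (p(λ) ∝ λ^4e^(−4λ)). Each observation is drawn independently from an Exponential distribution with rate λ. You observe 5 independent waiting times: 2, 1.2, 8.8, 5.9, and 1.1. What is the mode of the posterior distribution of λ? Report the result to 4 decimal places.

The Exponential(rate=λ) likelihood is ∝ λ^n e^(−λΣtᵢ). Here n = 5 and Σtᵢ = 2 + 1.2 + 8.8 + 5.9 + 1.1 = 19.
Posterior ∝ λ^4e^(−4λ) · λ^5e^(−19λ) = λ^9e^(−23λ), i.e. Gamma(10, 23).
Mode = (a−1)/b = 9/23 ≈ 0.3913.

λ̂_MAP = 0.3913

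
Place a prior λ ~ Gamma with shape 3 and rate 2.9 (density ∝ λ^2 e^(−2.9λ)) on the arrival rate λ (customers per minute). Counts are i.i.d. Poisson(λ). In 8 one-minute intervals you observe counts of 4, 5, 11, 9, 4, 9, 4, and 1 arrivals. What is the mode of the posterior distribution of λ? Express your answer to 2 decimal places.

Σxᵢ = 4+5+11+9+4+9+4+1 = 47, with n = 8.
Posterior ∝ λ^2e^(−2.9λ) · λ^47e^(−8λ) = λ^49e^(−10.9λ), i.e. Gamma(shape=50, rate=10.9).
The mode of a Gamma(a, b) with a ≥ 1 (shape–rate) is (a−1)/b = 49/10.9 ≈ 4.50.

λ̂_MAP = 4.50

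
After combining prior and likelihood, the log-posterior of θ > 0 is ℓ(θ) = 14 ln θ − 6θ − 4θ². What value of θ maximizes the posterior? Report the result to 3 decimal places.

ℓ'(θ) = 14/θ − 6 − 8θ. Setting this to zero and multiplying by θ: 8θ² + 6θ − 14 = 0.
θ = (−6 + √(6² + 4·8·14)) / (2·8) = (−6 + √484) / 16 = (−6 + 22)/16 = 1.
ℓ''(θ) = −14/θ² − 8 < 0, confirming a maximum.

θ̂_MAP = 1.000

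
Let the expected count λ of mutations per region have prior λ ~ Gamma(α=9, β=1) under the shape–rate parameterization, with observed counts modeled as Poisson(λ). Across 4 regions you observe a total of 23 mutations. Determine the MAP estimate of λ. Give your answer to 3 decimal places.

Σxᵢ = 23, n = 4.
Posterior ∝ λ^8e^(−1λ) · λ^23e^(−4λ) = λ^31e^(−5λ), i.e. Gamma(shape=32, rate=5).
The mode of a Gamma(a, b) with a ≥ 1 (shape–rate) is (a−1)/b = 31/5 ≈ 6.200.

λ̂_MAP = 6.200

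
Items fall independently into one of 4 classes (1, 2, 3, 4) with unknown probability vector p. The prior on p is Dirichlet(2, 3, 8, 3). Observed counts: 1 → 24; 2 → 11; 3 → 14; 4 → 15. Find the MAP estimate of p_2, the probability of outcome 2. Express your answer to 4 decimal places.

MAP estimate: 0.1711

The posterior is Dirichlet(αᵢ + nᵢ) = Dirichlet(26, 14, 22, 18).
For a Dirichlet(a₁,…,a_K) with all aᵢ > 1, the mode has j-th component (aⱼ − 1)/(Σaᵢ − K).
Here Σaᵢ = 80 and K = 4, so p_2 = (14 − 1)/(80 − 4) = 13/76 ≈ 0.1711.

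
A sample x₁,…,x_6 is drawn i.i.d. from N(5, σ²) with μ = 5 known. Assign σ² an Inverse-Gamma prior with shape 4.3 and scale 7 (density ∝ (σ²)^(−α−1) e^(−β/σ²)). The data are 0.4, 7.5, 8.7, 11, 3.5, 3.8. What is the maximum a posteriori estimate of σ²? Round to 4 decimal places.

Sum of squared deviations about the known mean: SS = (0.4−5)² + (7.5−5)² + (8.7−5)² + (11−5)² + (3.5−5)² + (3.8−5)² = 80.79.
The Normal likelihood contributes (σ²)^(−n/2) exp(−SS/(2σ²)), so the posterior is Inverse-Gamma(α + n/2, β + SS/2) = Inverse-Gamma(7.3, 47.395).
The mode of Inverse-Gamma(a, b) is b/(a+1) = 47.395/8.3 ≈ 5.7102.

σ̂²_MAP = 5.7102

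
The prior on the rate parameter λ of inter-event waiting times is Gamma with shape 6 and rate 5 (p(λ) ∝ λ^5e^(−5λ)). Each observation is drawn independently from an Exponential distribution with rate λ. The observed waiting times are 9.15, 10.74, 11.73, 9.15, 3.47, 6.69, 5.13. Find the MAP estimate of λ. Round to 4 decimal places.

The Exponential(rate=λ) likelihood is ∝ λ^n e^(−λΣtᵢ). Here n = 7 and Σtᵢ = 9.15 + 10.74 + 11.73 + 9.15 + 3.47 + 6.69 + 5.13 = 56.06.
Posterior ∝ λ^5e^(−5λ) · λ^7e^(−56.06λ) = λ^12e^(−61.06λ), i.e. Gamma(13, 61.06).
Mode = (a−1)/b = 12/61.06 ≈ 0.1965.

λ̂_MAP = 0.1965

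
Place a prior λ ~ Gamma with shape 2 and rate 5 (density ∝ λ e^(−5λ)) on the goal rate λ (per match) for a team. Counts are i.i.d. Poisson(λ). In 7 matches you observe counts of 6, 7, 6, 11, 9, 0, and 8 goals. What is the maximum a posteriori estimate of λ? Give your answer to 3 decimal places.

λ̂_MAP = 4.000

Σxᵢ = 6+7+6+11+9+0+8 = 47, with n = 7.
Posterior ∝ λe^(−5λ) · λ^47e^(−7λ) = λ^48e^(−12λ), i.e. Gamma(shape=49, rate=12).
The mode of a Gamma(a, b) with a ≥ 1 (shape–rate) is (a−1)/b = 48/12 ≈ 4.000.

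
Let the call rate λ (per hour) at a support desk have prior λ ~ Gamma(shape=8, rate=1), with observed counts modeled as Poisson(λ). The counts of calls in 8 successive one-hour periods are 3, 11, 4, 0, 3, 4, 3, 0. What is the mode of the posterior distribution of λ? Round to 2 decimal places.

Σxᵢ = 3+11+4+0+3+4+3+0 = 28, with n = 8.
Posterior ∝ λ^7e^(−1λ) · λ^28e^(−8λ) = λ^35e^(−9λ), i.e. Gamma(shape=36, rate=9).
The mode of a Gamma(a, b) with a ≥ 1 (shape–rate) is (a−1)/b = 35/9 ≈ 3.89.

λ̂_MAP = 3.89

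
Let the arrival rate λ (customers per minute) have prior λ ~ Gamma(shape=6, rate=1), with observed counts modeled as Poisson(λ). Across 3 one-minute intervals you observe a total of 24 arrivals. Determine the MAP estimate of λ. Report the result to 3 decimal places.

Σxᵢ = 24, n = 3.
Posterior ∝ λ^5e^(−1λ) · λ^24e^(−3λ) = λ^29e^(−4λ), i.e. Gamma(shape=30, rate=4).
The mode of a Gamma(a, b) with a ≥ 1 (shape–rate) is (a−1)/b = 29/4 ≈ 7.250.

λ̂_MAP = 7.250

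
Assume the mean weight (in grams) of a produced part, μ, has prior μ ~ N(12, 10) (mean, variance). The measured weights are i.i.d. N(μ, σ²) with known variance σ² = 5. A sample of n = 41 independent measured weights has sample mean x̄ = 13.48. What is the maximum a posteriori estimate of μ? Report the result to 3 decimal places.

n = 41, x̄ = 13.48.
For a Normal prior and Normal likelihood with known variance, the posterior is Normal; its mode equals its mean, the precision-weighted average.
Prior precision 1/σ₀² = 1/10 = 0.1; data precision n/σ² = 41/5 = 8.2.
μ̂ = (0.1·12 + 8.2·13.48) / (0.1 + 8.2) = 111.736/8.3 = 27934/2075 ≈ 13.462.

μ̂_MAP = 13.462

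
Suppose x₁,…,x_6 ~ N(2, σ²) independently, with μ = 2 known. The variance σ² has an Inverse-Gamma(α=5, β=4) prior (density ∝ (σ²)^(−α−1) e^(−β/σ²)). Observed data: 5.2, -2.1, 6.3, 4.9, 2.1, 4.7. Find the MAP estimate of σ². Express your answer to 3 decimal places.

Sum of squared deviations about the known mean: SS = (5.2−2)² + (-2.1−2)² + (6.3−2)² + (4.9−2)² + (2.1−2)² + (4.7−2)² = 61.25.
The Normal likelihood contributes (σ²)^(−n/2) exp(−SS/(2σ²)), so the posterior is Inverse-Gamma(α + n/2, β + SS/2) = Inverse-Gamma(8, 34.625).
The mode of Inverse-Gamma(a, b) is b/(a+1) = 34.625/9 ≈ 3.847.

σ̂²_MAP = 3.847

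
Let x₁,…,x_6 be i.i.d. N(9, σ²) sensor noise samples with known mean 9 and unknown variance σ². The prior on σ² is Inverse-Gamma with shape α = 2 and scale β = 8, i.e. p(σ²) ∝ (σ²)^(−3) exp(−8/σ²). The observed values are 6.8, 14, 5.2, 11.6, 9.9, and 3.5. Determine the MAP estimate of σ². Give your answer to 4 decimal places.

Sum of squared deviations about the known mean: SS = (6.8−9)² + (14−9)² + (5.2−9)² + (11.6−9)² + (9.9−9)² + (3.5−9)² = 82.1.
The Normal likelihood contributes (σ²)^(−n/2) exp(−SS/(2σ²)), so the posterior is Inverse-Gamma(α + n/2, β + SS/2) = Inverse-Gamma(5, 49.05).
The mode of Inverse-Gamma(a, b) is b/(a+1) = 49.05/6 ≈ 8.1750.

σ̂²_MAP = 8.1750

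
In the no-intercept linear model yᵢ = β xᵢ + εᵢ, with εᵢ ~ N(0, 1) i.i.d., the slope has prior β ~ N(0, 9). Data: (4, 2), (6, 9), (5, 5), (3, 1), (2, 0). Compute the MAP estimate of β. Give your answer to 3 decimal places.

β̂_MAP = 0.999

log p(β | y) = −Σ(yᵢ − βxᵢ)²/(2·1) − β²/(2·9) + const.
Setting the derivative to zero: Σxᵢ(yᵢ − βxᵢ)/1 − β/9 = 0, so β = Σxᵢyᵢ / (Σxᵢ² + σ²/τ²).
Σxᵢyᵢ = 4·2 + 6·9 + 5·5 + 3·1 + 2·0 = 90; Σxᵢ² = 90; σ²/τ² = 1/9.
β̂_MAP = 90 / (90 + 1/9) = 90/(811/9) = 810/811 ≈ 0.999.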